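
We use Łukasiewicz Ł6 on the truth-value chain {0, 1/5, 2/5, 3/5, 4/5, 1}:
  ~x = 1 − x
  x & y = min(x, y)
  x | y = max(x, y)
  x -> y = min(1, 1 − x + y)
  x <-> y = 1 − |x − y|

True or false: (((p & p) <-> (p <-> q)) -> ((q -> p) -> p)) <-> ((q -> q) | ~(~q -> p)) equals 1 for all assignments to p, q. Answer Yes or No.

No

Counterexample: take p = 1/5, q = 0.
p & p = 1/5 & 1/5 = 1/5
p <-> q = 1/5 <-> 0 = 4/5
(p & p) <-> (p <-> q) = 1/5 <-> 4/5 = 2/5
q -> p = 0 -> 1/5 = 1
(q -> p) -> p = 1 -> 1/5 = 1/5
((p & p) <-> (p <-> q)) -> ((q -> p) -> p) = 2/5 -> 1/5 = 4/5
q -> q = 0 -> 0 = 1
~q = ~0 = 1
~q -> p = 1 -> 1/5 = 1/5
~(~q -> p) = ~1/5 = 4/5
(q -> q) | ~(~q -> p) = 1 | 4/5 = 1
(((p & p) <-> (p <-> q)) -> ((q -> p) -> p)) <-> ((q -> q) | ~(~q -> p)) = 4/5 <-> 1 = 4/5
This gives 4/5 ≠ 1.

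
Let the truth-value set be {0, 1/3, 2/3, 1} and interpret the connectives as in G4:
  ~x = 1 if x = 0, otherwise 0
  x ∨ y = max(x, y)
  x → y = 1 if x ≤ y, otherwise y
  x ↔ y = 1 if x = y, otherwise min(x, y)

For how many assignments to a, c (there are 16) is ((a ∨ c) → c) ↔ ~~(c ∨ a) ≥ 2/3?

a = 0, c = 0 ↦ 0  <
a = 0, c = 1/3 ↦ 1  ≥
a = 0, c = 2/3 ↦ 1  ≥
a = 0, c = 1 ↦ 1  ≥
a = 1/3, c = 0 ↦ 0  <
a = 1/3, c = 1/3 ↦ 1  ≥
a = 1/3, c = 2/3 ↦ 1  ≥
a = 1/3, c = 1 ↦ 1  ≥
a = 2/3, c = 0 ↦ 0  <
a = 2/3, c = 1/3 ↦ 1/3  <
a = 2/3, c = 2/3 ↦ 1  ≥
a = 2/3, c = 1 ↦ 1  ≥
a = 1, c = 0 ↦ 0  <
a = 1, c = 1/3 ↦ 1/3  <
a = 1, c = 2/3 ↦ 2/3  ≥
a = 1, c = 1 ↦ 1  ≥
So 10 of the 16 assignments meet the threshold.

10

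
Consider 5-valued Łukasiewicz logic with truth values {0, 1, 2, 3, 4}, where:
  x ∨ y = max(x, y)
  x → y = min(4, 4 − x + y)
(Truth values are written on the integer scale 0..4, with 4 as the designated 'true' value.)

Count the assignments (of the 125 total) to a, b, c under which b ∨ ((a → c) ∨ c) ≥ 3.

value 4: 85 assignments (counts)
value 3: 22 assignments (counts)
value 2: 12 assignments
value 1: 5 assignments
value 0: 1 assignment
So 107 of the 125 assignments meet the threshold.

107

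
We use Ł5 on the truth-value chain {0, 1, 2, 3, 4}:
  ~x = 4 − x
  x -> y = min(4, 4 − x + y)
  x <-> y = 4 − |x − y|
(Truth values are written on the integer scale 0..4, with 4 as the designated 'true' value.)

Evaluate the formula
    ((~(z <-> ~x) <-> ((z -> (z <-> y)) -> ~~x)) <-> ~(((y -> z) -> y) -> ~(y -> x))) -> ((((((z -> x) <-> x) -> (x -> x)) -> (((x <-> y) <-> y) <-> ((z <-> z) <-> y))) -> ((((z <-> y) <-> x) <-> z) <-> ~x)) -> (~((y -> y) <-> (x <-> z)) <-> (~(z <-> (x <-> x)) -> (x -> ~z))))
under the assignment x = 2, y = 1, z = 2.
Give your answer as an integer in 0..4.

~x = ~2 = 2
z <-> ~x = 2 <-> 2 = 4
~(z <-> ~x) = ~4 = 0
z <-> y = 2 <-> 1 = 3
z -> (z <-> y) = 2 -> 3 = 4
~x = ~2 = 2
~~x = ~2 = 2
(z -> (z <-> y)) -> ~~x = 4 -> 2 = 2
~(z <-> ~x) <-> ((z -> (z <-> y)) -> ~~x) = 0 <-> 2 = 2
y -> z = 1 -> 2 = 4
(y -> z) -> y = 4 -> 1 = 1
y -> x = 1 -> 2 = 4
~(y -> x) = ~4 = 0
((y -> z) -> y) -> ~(y -> x) = 1 -> 0 = 3
~(((y -> z) -> y) -> ~(y -> x)) = ~3 = 1
(~(z <-> ~x) <-> ((z -> (z <-> y)) -> ~~x)) <-> ~(((y -> z) -> y) -> ~(y -> x)) = 2 <-> 1 = 3
z -> x = 2 -> 2 = 4
(z -> x) <-> x = 4 <-> 2 = 2
x -> x = 2 -> 2 = 4
((z -> x) <-> x) -> (x -> x) = 2 -> 4 = 4
x <-> y = 2 <-> 1 = 3
(x <-> y) <-> y = 3 <-> 1 = 2
z <-> z = 2 <-> 2 = 4
(z <-> z) <-> y = 4 <-> 1 = 1
((x <-> y) <-> y) <-> ((z <-> z) <-> y) = 2 <-> 1 = 3
(((z -> x) <-> x) -> (x -> x)) -> (((x <-> y) <-> y) <-> ((z <-> z) <-> y)) = 4 -> 3 = 3
z <-> y = 2 <-> 1 = 3
(z <-> y) <-> x = 3 <-> 2 = 3
((z <-> y) <-> x) <-> z = 3 <-> 2 = 3
~x = ~2 = 2
(((z <-> y) <-> x) <-> z) <-> ~x = 3 <-> 2 = 3
((((z -> x) <-> x) -> (x -> x)) -> (((x <-> y) <-> y) <-> ((z <-> z) <-> y))) -> ((((z <-> y) <-> x) <-> z) <-> ~x) = 3 -> 3 = 4
y -> y = 1 -> 1 = 4
x <-> z = 2 <-> 2 = 4
(y -> y) <-> (x <-> z) = 4 <-> 4 = 4
~((y -> y) <-> (x <-> z)) = ~4 = 0
x <-> x = 2 <-> 2 = 4
z <-> (x <-> x) = 2 <-> 4 = 2
~(z <-> (x <-> x)) = ~2 = 2
~z = ~2 = 2
x -> ~z = 2 -> 2 = 4
~(z <-> (x <-> x)) -> (x -> ~z) = 2 -> 4 = 4
~((y -> y) <-> (x <-> z)) <-> (~(z <-> (x <-> x)) -> (x -> ~z)) = 0 <-> 4 = 0
(((((z -> x) <-> x) -> (x -> x)) -> (((x <-> y) <-> y) <-> ((z <-> z) <-> y))) -> ((((z <-> y) <-> x) <-> z) <-> ~x)) -> (~((y -> y) <-> (x <-> z)) <-> (~(z <-> (x <-> x)) -> (x -> ~z))) = 4 -> 0 = 0
((~(z <-> ~x) <-> ((z -> (z <-> y)) -> ~~x)) <-> ~(((y -> z) -> y) -> ~(y -> x))) -> ((((((z -> x) <-> x) -> (x -> x)) -> (((x <-> y) <-> y) <-> ((z <-> z) <-> y))) -> ((((z <-> y) <-> x) <-> z) <-> ~x)) -> (~((y -> y) <-> (x <-> z)) <-> (~(z <-> (x <-> x)) -> (x -> ~z)))) = 3 -> 0 = 1

1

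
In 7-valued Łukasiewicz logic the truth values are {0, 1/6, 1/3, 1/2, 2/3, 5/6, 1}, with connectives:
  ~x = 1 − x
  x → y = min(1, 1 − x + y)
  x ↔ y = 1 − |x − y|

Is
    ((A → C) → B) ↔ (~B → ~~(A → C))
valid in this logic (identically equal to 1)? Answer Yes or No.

Counterexample: take A = 0, B = 0, C = 0.
A → C = 0 → 0 = 1
(A → C) → B = 1 → 0 = 0
~B = ~0 = 1
A → C = 0 → 0 = 1
~(A → C) = ~1 = 0
~~(A → C) = ~0 = 1
~B → ~~(A → C) = 1 → 1 = 1
((A → C) → B) ↔ (~B → ~~(A → C)) = 0 ↔ 1 = 0
This gives 0 ≠ 1.

No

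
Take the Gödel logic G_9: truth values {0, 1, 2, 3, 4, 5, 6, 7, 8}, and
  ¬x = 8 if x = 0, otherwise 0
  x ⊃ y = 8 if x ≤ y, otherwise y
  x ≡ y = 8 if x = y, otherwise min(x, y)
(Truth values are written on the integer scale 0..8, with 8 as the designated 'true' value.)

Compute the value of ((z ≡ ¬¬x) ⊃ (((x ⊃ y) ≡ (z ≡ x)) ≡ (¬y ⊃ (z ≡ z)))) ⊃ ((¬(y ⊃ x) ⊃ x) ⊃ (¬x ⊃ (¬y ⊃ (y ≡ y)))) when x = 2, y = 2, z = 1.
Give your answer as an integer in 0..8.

8

¬x = ¬2 = 0
¬¬x = ¬0 = 8
z ≡ ¬¬x = 1 ≡ 8 = 1
x ⊃ y = 2 ⊃ 2 = 8
z ≡ x = 1 ≡ 2 = 1
(x ⊃ y) ≡ (z ≡ x) = 8 ≡ 1 = 1
¬y = ¬2 = 0
z ≡ z = 1 ≡ 1 = 8
¬y ⊃ (z ≡ z) = 0 ⊃ 8 = 8
((x ⊃ y) ≡ (z ≡ x)) ≡ (¬y ⊃ (z ≡ z)) = 1 ≡ 8 = 1
(z ≡ ¬¬x) ⊃ (((x ⊃ y) ≡ (z ≡ x)) ≡ (¬y ⊃ (z ≡ z))) = 1 ⊃ 1 = 8
y ⊃ x = 2 ⊃ 2 = 8
¬(y ⊃ x) = ¬8 = 0
¬(y ⊃ x) ⊃ x = 0 ⊃ 2 = 8
¬x = ¬2 = 0
¬y = ¬2 = 0
y ≡ y = 2 ≡ 2 = 8
¬y ⊃ (y ≡ y) = 0 ⊃ 8 = 8
¬x ⊃ (¬y ⊃ (y ≡ y)) = 0 ⊃ 8 = 8
(¬(y ⊃ x) ⊃ x) ⊃ (¬x ⊃ (¬y ⊃ (y ≡ y))) = 8 ⊃ 8 = 8
((z ≡ ¬¬x) ⊃ (((x ⊃ y) ≡ (z ≡ x)) ≡ (¬y ⊃ (z ≡ z)))) ⊃ ((¬(y ⊃ x) ⊃ x) ⊃ (¬x ⊃ (¬y ⊃ (y ≡ y)))) = 8 ⊃ 8 = 8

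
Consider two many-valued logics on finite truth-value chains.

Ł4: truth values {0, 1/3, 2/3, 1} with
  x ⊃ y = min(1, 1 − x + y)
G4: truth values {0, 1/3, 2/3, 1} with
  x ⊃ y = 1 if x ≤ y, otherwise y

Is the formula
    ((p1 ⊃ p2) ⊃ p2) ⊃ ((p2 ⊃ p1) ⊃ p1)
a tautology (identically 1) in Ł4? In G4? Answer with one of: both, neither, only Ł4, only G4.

only Ł4

In Ł4: every assignment gives 1 — tautology.
In G4: at p1 = 1/3, p2 = 0 the value is 1/3 — not a tautology.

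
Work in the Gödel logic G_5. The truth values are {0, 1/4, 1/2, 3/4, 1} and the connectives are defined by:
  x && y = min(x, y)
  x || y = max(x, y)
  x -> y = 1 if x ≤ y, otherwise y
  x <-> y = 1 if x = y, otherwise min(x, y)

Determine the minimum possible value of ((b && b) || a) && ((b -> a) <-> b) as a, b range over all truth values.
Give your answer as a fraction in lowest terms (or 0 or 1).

0

Take a = 0, b = 0:
b && b = 0 && 0 = 0
(b && b) || a = 0 || 0 = 0
b -> a = 0 -> 0 = 1
(b -> a) <-> b = 1 <-> 0 = 0
((b && b) || a) && ((b -> a) <-> b) = 0 && 0 = 0
No assignment yields a value below 0, so this is the minimum.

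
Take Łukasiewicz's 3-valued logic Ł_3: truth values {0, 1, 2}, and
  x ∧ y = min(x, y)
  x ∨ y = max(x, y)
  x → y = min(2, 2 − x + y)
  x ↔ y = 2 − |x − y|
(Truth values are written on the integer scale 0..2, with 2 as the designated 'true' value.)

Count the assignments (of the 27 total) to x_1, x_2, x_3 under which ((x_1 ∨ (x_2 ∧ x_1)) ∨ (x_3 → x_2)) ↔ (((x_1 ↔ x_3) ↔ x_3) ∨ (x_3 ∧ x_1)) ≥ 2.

value 2: 15 assignments (counts)
value 1: 8 assignments
value 0: 4 assignments
So 15 of the 27 assignments meet the threshold.

15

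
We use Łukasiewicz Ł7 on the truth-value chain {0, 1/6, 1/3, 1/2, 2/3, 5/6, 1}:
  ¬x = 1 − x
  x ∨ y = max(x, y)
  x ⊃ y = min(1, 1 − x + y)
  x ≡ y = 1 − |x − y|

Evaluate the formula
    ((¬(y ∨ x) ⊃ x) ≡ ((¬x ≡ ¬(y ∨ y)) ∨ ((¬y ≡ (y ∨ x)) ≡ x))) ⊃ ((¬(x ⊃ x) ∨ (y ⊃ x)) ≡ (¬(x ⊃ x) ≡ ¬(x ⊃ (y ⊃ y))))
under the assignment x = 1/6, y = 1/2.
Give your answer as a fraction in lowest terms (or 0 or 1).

y ∨ x = 1/2 ∨ 1/6 = 1/2
¬(y ∨ x) = ¬1/2 = 1/2
¬(y ∨ x) ⊃ x = 1/2 ⊃ 1/6 = 2/3
¬x = ¬1/6 = 5/6
y ∨ y = 1/2 ∨ 1/2 = 1/2
¬(y ∨ y) = ¬1/2 = 1/2
¬x ≡ ¬(y ∨ y) = 5/6 ≡ 1/2 = 2/3
¬y = ¬1/2 = 1/2
y ∨ x = 1/2 ∨ 1/6 = 1/2
¬y ≡ (y ∨ x) = 1/2 ≡ 1/2 = 1
(¬y ≡ (y ∨ x)) ≡ x = 1 ≡ 1/6 = 1/6
(¬x ≡ ¬(y ∨ y)) ∨ ((¬y ≡ (y ∨ x)) ≡ x) = 2/3 ∨ 1/6 = 2/3
(¬(y ∨ x) ⊃ x) ≡ ((¬x ≡ ¬(y ∨ y)) ∨ ((¬y ≡ (y ∨ x)) ≡ x)) = 2/3 ≡ 2/3 = 1
x ⊃ x = 1/6 ⊃ 1/6 = 1
¬(x ⊃ x) = ¬1 = 0
y ⊃ x = 1/2 ⊃ 1/6 = 2/3
¬(x ⊃ x) ∨ (y ⊃ x) = 0 ∨ 2/3 = 2/3
x ⊃ x = 1/6 ⊃ 1/6 = 1
¬(x ⊃ x) = ¬1 = 0
y ⊃ y = 1/2 ⊃ 1/2 = 1
x ⊃ (y ⊃ y) = 1/6 ⊃ 1 = 1
¬(x ⊃ (y ⊃ y)) = ¬1 = 0
¬(x ⊃ x) ≡ ¬(x ⊃ (y ⊃ y)) = 0 ≡ 0 = 1
(¬(x ⊃ x) ∨ (y ⊃ x)) ≡ (¬(x ⊃ x) ≡ ¬(x ⊃ (y ⊃ y))) = 2/3 ≡ 1 = 2/3
((¬(y ∨ x) ⊃ x) ≡ ((¬x ≡ ¬(y ∨ y)) ∨ ((¬y ≡ (y ∨ x)) ≡ x))) ⊃ ((¬(x ⊃ x) ∨ (y ⊃ x)) ≡ (¬(x ⊃ x) ≡ ¬(x ⊃ (y ⊃ y)))) = 1 ⊃ 2/3 = 2/3

2/3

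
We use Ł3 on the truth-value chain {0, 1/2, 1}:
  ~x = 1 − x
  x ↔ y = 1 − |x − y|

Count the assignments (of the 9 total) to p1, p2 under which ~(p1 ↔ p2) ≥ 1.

2

p1 = 0, p2 = 0 ↦ 0  <
p1 = 0, p2 = 1/2 ↦ 1/2  <
p1 = 0, p2 = 1 ↦ 1  ≥
p1 = 1/2, p2 = 0 ↦ 1/2  <
p1 = 1/2, p2 = 1/2 ↦ 0  <
p1 = 1/2, p2 = 1 ↦ 1/2  <
p1 = 1, p2 = 0 ↦ 1  ≥
p1 = 1, p2 = 1/2 ↦ 1/2  <
p1 = 1, p2 = 1 ↦ 0  <
So 2 of the 9 assignments meet the threshold.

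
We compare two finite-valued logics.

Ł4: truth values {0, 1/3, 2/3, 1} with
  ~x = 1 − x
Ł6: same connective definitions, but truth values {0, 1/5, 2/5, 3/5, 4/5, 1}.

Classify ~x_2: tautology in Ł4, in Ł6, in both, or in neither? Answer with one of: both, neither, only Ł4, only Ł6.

In Ł4: at x_2 = 1/3 the value is 2/3 — not a tautology.
In Ł6: at x_2 = 1/5 the value is 4/5 — not a tautology.

neither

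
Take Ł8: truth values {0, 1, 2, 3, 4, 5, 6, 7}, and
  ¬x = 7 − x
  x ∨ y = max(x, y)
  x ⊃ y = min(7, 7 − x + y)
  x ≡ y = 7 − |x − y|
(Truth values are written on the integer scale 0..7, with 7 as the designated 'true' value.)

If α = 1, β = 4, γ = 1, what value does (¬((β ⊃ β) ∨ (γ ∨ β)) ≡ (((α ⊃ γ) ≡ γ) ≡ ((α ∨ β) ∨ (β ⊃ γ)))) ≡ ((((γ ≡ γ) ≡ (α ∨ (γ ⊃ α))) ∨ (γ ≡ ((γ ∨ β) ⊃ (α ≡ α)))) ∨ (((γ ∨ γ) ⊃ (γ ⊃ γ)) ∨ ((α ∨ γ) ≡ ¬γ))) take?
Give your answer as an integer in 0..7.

3

β ⊃ β = 4 ⊃ 4 = 7
γ ∨ β = 1 ∨ 4 = 4
(β ⊃ β) ∨ (γ ∨ β) = 7 ∨ 4 = 7
¬((β ⊃ β) ∨ (γ ∨ β)) = ¬7 = 0
α ⊃ γ = 1 ⊃ 1 = 7
(α ⊃ γ) ≡ γ = 7 ≡ 1 = 1
α ∨ β = 1 ∨ 4 = 4
β ⊃ γ = 4 ⊃ 1 = 4
(α ∨ β) ∨ (β ⊃ γ) = 4 ∨ 4 = 4
((α ⊃ γ) ≡ γ) ≡ ((α ∨ β) ∨ (β ⊃ γ)) = 1 ≡ 4 = 4
¬((β ⊃ β) ∨ (γ ∨ β)) ≡ (((α ⊃ γ) ≡ γ) ≡ ((α ∨ β) ∨ (β ⊃ γ))) = 0 ≡ 4 = 3
γ ≡ γ = 1 ≡ 1 = 7
γ ⊃ α = 1 ⊃ 1 = 7
α ∨ (γ ⊃ α) = 1 ∨ 7 = 7
(γ ≡ γ) ≡ (α ∨ (γ ⊃ α)) = 7 ≡ 7 = 7
γ ∨ β = 1 ∨ 4 = 4
α ≡ α = 1 ≡ 1 = 7
(γ ∨ β) ⊃ (α ≡ α) = 4 ⊃ 7 = 7
γ ≡ ((γ ∨ β) ⊃ (α ≡ α)) = 1 ≡ 7 = 1
((γ ≡ γ) ≡ (α ∨ (γ ⊃ α))) ∨ (γ ≡ ((γ ∨ β) ⊃ (α ≡ α))) = 7 ∨ 1 = 7
γ ∨ γ = 1 ∨ 1 = 1
γ ⊃ γ = 1 ⊃ 1 = 7
(γ ∨ γ) ⊃ (γ ⊃ γ) = 1 ⊃ 7 = 7
α ∨ γ = 1 ∨ 1 = 1
¬γ = ¬1 = 6
(α ∨ γ) ≡ ¬γ = 1 ≡ 6 = 2
((γ ∨ γ) ⊃ (γ ⊃ γ)) ∨ ((α ∨ γ) ≡ ¬γ) = 7 ∨ 2 = 7
(((γ ≡ γ) ≡ (α ∨ (γ ⊃ α))) ∨ (γ ≡ ((γ ∨ β) ⊃ (α ≡ α)))) ∨ (((γ ∨ γ) ⊃ (γ ⊃ γ)) ∨ ((α ∨ γ) ≡ ¬γ)) = 7 ∨ 7 = 7
(¬((β ⊃ β) ∨ (γ ∨ β)) ≡ (((α ⊃ γ) ≡ γ) ≡ ((α ∨ β) ∨ (β ⊃ γ)))) ≡ ((((γ ≡ γ) ≡ (α ∨ (γ ⊃ α))) ∨ (γ ≡ ((γ ∨ β) ⊃ (α ≡ α)))) ∨ (((γ ∨ γ) ⊃ (γ ⊃ γ)) ∨ ((α ∨ γ) ≡ ¬γ))) = 3 ≡ 7 = 3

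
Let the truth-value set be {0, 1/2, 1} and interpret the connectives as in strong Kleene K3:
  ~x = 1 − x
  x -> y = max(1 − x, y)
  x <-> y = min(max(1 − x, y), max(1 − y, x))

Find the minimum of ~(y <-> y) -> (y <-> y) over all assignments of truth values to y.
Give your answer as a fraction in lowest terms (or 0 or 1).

Take y = 1/2:
y <-> y = 1/2 <-> 1/2 = 1/2
~(y <-> y) = ~1/2 = 1/2
y <-> y = 1/2 <-> 1/2 = 1/2
~(y <-> y) -> (y <-> y) = 1/2 -> 1/2 = 1/2
No assignment yields a value below 1/2, so this is the minimum.

1/2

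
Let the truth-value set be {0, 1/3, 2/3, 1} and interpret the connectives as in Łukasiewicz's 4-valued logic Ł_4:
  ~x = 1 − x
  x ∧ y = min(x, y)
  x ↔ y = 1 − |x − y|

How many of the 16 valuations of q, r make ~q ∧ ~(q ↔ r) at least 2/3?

3

q = 0, r = 0 ↦ 0  <
q = 0, r = 1/3 ↦ 1/3  <
q = 0, r = 2/3 ↦ 2/3  ≥
q = 0, r = 1 ↦ 1  ≥
q = 1/3, r = 0 ↦ 1/3  <
q = 1/3, r = 1/3 ↦ 0  <
q = 1/3, r = 2/3 ↦ 1/3  <
q = 1/3, r = 1 ↦ 2/3  ≥
q = 2/3, r = 0 ↦ 1/3  <
q = 2/3, r = 1/3 ↦ 1/3  <
q = 2/3, r = 2/3 ↦ 0  <
q = 2/3, r = 1 ↦ 1/3  <
q = 1, r = 0 ↦ 0  <
q = 1, r = 1/3 ↦ 0  <
q = 1, r = 2/3 ↦ 0  <
q = 1, r = 1 ↦ 0  <
So 3 of the 16 assignments meet the threshold.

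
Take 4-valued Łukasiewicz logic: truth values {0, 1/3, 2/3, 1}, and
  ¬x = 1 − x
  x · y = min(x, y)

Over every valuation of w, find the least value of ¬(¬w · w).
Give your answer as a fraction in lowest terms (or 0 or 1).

Take w = 1/3:
¬w = ¬1/3 = 2/3
¬w · w = 2/3 · 1/3 = 1/3
¬(¬w · w) = ¬1/3 = 2/3
No assignment yields a value below 2/3, so this is the minimum.

2/3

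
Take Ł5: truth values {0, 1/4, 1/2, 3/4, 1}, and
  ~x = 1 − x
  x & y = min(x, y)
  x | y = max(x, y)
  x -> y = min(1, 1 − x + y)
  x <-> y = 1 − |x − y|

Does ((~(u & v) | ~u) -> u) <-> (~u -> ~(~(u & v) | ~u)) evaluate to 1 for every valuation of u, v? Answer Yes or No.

At u = 1/2, v = 0, for instance:
u & v = 1/2 & 0 = 0
~(u & v) = ~0 = 1
~u = ~1/2 = 1/2
~(u & v) | ~u = 1 | 1/2 = 1
(~(u & v) | ~u) -> u = 1 -> 1/2 = 1/2
~u = ~1/2 = 1/2
~(~(u & v) | ~u) = ~1 = 0
~u -> ~(~(u & v) | ~u) = 1/2 -> 0 = 1/2
((~(u & v) | ~u) -> u) <-> (~u -> ~(~(u & v) | ~u)) = 1/2 <-> 1/2 = 1
and checking the remaining 24 assignments likewise gives ≥ 1 in every case.

Yes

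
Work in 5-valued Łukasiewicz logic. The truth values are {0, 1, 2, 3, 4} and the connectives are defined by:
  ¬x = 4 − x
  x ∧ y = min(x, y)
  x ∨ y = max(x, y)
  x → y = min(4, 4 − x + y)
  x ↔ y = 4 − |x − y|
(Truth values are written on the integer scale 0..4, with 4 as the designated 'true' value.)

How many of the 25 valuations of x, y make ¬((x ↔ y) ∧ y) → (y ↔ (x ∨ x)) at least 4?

16

value 4: 16 assignments (counts)
value 3: 2 assignments
value 2: 4 assignments
value 1: 1 assignment
value 0: 2 assignments
So 16 of the 25 assignments meet the threshold.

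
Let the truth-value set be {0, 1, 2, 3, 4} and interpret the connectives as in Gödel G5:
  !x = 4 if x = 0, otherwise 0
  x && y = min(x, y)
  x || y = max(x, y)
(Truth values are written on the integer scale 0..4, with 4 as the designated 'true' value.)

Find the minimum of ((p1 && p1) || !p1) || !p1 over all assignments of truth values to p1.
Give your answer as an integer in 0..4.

Take p1 = 1:
p1 && p1 = 1 && 1 = 1
!p1 = !1 = 0
(p1 && p1) || !p1 = 1 || 0 = 1
!p1 = !1 = 0
((p1 && p1) || !p1) || !p1 = 1 || 0 = 1
No assignment yields a value below 1, so this is the minimum.

1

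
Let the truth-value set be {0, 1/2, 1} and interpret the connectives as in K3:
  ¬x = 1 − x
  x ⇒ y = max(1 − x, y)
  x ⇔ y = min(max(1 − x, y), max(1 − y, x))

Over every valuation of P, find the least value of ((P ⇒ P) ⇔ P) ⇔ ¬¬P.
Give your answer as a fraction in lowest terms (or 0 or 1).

1/2

Take P = 1/2:
P ⇒ P = 1/2 ⇒ 1/2 = 1/2
(P ⇒ P) ⇔ P = 1/2 ⇔ 1/2 = 1/2
¬P = ¬1/2 = 1/2
¬¬P = ¬1/2 = 1/2
((P ⇒ P) ⇔ P) ⇔ ¬¬P = 1/2 ⇔ 1/2 = 1/2
No assignment yields a value below 1/2, so this is the minimum.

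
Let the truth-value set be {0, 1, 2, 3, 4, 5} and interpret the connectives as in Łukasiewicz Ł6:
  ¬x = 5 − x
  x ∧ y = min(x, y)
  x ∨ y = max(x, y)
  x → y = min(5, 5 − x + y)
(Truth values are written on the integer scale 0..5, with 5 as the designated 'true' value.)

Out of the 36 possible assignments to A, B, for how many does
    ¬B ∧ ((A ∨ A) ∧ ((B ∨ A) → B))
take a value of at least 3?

value 3: 3 assignments (counts)
value 2: 10 assignments
value 1: 11 assignments
value 0: 12 assignments
So 3 of the 36 assignments meet the threshold.

3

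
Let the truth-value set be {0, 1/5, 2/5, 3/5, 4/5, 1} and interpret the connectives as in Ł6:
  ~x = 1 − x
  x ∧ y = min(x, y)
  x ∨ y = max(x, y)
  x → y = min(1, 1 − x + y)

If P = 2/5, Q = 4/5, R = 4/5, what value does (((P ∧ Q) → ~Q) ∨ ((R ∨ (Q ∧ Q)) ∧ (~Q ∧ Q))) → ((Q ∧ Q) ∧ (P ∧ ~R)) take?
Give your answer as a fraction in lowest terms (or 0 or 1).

2/5

P ∧ Q = 2/5 ∧ 4/5 = 2/5
~Q = ~4/5 = 1/5
(P ∧ Q) → ~Q = 2/5 → 1/5 = 4/5
Q ∧ Q = 4/5 ∧ 4/5 = 4/5
R ∨ (Q ∧ Q) = 4/5 ∨ 4/5 = 4/5
~Q = ~4/5 = 1/5
~Q ∧ Q = 1/5 ∧ 4/5 = 1/5
(R ∨ (Q ∧ Q)) ∧ (~Q ∧ Q) = 4/5 ∧ 1/5 = 1/5
((P ∧ Q) → ~Q) ∨ ((R ∨ (Q ∧ Q)) ∧ (~Q ∧ Q)) = 4/5 ∨ 1/5 = 4/5
Q ∧ Q = 4/5 ∧ 4/5 = 4/5
~R = ~4/5 = 1/5
P ∧ ~R = 2/5 ∧ 1/5 = 1/5
(Q ∧ Q) ∧ (P ∧ ~R) = 4/5 ∧ 1/5 = 1/5
(((P ∧ Q) → ~Q) ∨ ((R ∨ (Q ∧ Q)) ∧ (~Q ∧ Q))) → ((Q ∧ Q) ∧ (P ∧ ~R)) = 4/5 → 1/5 = 2/5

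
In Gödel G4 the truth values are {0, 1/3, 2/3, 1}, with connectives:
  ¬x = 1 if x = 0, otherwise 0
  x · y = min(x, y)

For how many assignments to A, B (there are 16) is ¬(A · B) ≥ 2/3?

A = 0, B = 0 ↦ 1  ≥
A = 0, B = 1/3 ↦ 1  ≥
A = 0, B = 2/3 ↦ 1  ≥
A = 0, B = 1 ↦ 1  ≥
A = 1/3, B = 0 ↦ 1  ≥
A = 1/3, B = 1/3 ↦ 0  <
A = 1/3, B = 2/3 ↦ 0  <
A = 1/3, B = 1 ↦ 0  <
A = 2/3, B = 0 ↦ 1  ≥
A = 2/3, B = 1/3 ↦ 0  <
A = 2/3, B = 2/3 ↦ 0  <
A = 2/3, B = 1 ↦ 0  <
A = 1, B = 0 ↦ 1  ≥
A = 1, B = 1/3 ↦ 0  <
A = 1, B = 2/3 ↦ 0  <
A = 1, B = 1 ↦ 0  <
So 7 of the 16 assignments meet the threshold.

7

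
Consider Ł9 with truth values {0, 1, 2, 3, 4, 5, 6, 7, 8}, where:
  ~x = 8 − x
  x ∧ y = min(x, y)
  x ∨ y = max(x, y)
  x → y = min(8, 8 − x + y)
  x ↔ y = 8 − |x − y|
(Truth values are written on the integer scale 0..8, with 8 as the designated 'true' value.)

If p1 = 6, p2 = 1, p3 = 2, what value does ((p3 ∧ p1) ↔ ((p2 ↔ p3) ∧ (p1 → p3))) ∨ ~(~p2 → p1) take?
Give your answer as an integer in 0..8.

p3 ∧ p1 = 2 ∧ 6 = 2
p2 ↔ p3 = 1 ↔ 2 = 7
p1 → p3 = 6 → 2 = 4
(p2 ↔ p3) ∧ (p1 → p3) = 7 ∧ 4 = 4
(p3 ∧ p1) ↔ ((p2 ↔ p3) ∧ (p1 → p3)) = 2 ↔ 4 = 6
~p2 = ~1 = 7
~p2 → p1 = 7 → 6 = 7
~(~p2 → p1) = ~7 = 1
((p3 ∧ p1) ↔ ((p2 ↔ p3) ∧ (p1 → p3))) ∨ ~(~p2 → p1) = 6 ∨ 1 = 6

6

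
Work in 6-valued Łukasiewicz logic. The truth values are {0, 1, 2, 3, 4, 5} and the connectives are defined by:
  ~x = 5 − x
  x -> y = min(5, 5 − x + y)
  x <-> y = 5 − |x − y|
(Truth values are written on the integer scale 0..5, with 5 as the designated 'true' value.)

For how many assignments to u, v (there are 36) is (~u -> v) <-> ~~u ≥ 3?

27

value 5: 11 assignments (counts)
value 4: 9 assignments (counts)
value 3: 7 assignments (counts)
value 2: 5 assignments
value 1: 3 assignments
value 0: 1 assignment
So 27 of the 36 assignments meet the threshold.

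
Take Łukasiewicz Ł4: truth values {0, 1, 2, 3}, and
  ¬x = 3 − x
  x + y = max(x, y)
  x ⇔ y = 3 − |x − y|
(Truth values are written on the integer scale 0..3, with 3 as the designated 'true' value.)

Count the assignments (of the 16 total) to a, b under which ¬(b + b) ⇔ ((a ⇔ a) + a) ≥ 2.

8

a = 0, b = 0 ↦ 3  ≥
a = 0, b = 1 ↦ 2  ≥
a = 0, b = 2 ↦ 1  <
a = 0, b = 3 ↦ 0  <
a = 1, b = 0 ↦ 3  ≥
a = 1, b = 1 ↦ 2  ≥
a = 1, b = 2 ↦ 1  <
a = 1, b = 3 ↦ 0  <
a = 2, b = 0 ↦ 3  ≥
a = 2, b = 1 ↦ 2  ≥
a = 2, b = 2 ↦ 1  <
a = 2, b = 3 ↦ 0  <
a = 3, b = 0 ↦ 3  ≥
a = 3, b = 1 ↦ 2  ≥
a = 3, b = 2 ↦ 1  <
a = 3, b = 3 ↦ 0  <
So 8 of the 16 assignments meet the threshold.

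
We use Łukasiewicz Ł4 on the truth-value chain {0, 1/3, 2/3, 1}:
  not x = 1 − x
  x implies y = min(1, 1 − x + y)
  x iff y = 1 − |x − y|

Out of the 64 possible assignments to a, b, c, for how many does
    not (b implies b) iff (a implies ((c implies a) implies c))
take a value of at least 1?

value 1: 4 assignments (counts)
value 2/3: 8 assignments
value 1/3: 12 assignments
value 0: 40 assignments
So 4 of the 64 assignments meet the threshold.

4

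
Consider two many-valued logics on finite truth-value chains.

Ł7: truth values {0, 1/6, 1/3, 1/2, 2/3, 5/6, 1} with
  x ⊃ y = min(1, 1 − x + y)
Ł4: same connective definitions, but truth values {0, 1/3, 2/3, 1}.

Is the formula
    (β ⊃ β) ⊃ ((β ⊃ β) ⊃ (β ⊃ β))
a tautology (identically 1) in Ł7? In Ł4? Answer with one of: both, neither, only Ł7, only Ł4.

both

In Ł7: every assignment gives 1 — tautology.
In Ł4: every assignment gives 1 — tautology.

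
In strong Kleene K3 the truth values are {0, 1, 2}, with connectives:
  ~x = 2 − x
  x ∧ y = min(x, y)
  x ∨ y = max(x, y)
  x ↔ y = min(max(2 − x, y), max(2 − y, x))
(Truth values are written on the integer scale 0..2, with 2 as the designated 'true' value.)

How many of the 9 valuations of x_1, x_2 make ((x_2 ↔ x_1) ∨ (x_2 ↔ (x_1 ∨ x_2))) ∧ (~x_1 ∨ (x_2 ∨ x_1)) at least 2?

x_1 = 0, x_2 = 0 ↦ 2  ≥
x_1 = 0, x_2 = 1 ↦ 1  <
x_1 = 0, x_2 = 2 ↦ 2  ≥
x_1 = 1, x_2 = 0 ↦ 1  <
x_1 = 1, x_2 = 1 ↦ 1  <
x_1 = 1, x_2 = 2 ↦ 2  ≥
x_1 = 2, x_2 = 0 ↦ 0  <
x_1 = 2, x_2 = 1 ↦ 1  <
x_1 = 2, x_2 = 2 ↦ 2  ≥
So 4 of the 9 assignments meet the threshold.

4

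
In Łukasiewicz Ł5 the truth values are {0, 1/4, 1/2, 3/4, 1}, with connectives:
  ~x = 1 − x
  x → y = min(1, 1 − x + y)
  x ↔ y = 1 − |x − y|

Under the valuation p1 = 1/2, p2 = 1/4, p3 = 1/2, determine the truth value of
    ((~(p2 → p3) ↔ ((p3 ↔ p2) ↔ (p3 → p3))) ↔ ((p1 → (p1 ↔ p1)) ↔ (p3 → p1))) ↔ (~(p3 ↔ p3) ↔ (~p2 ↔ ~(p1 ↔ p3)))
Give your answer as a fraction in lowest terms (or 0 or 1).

1/2

p2 → p3 = 1/4 → 1/2 = 1
~(p2 → p3) = ~1 = 0
p3 ↔ p2 = 1/2 ↔ 1/4 = 3/4
p3 → p3 = 1/2 → 1/2 = 1
(p3 ↔ p2) ↔ (p3 → p3) = 3/4 ↔ 1 = 3/4
~(p2 → p3) ↔ ((p3 ↔ p2) ↔ (p3 → p3)) = 0 ↔ 3/4 = 1/4
p1 ↔ p1 = 1/2 ↔ 1/2 = 1
p1 → (p1 ↔ p1) = 1/2 → 1 = 1
p3 → p1 = 1/2 → 1/2 = 1
(p1 → (p1 ↔ p1)) ↔ (p3 → p1) = 1 ↔ 1 = 1
(~(p2 → p3) ↔ ((p3 ↔ p2) ↔ (p3 → p3))) ↔ ((p1 → (p1 ↔ p1)) ↔ (p3 → p1)) = 1/4 ↔ 1 = 1/4
p3 ↔ p3 = 1/2 ↔ 1/2 = 1
~(p3 ↔ p3) = ~1 = 0
~p2 = ~1/4 = 3/4
p1 ↔ p3 = 1/2 ↔ 1/2 = 1
~(p1 ↔ p3) = ~1 = 0
~p2 ↔ ~(p1 ↔ p3) = 3/4 ↔ 0 = 1/4
~(p3 ↔ p3) ↔ (~p2 ↔ ~(p1 ↔ p3)) = 0 ↔ 1/4 = 3/4
((~(p2 → p3) ↔ ((p3 ↔ p2) ↔ (p3 → p3))) ↔ ((p1 → (p1 ↔ p1)) ↔ (p3 → p1))) ↔ (~(p3 ↔ p3) ↔ (~p2 ↔ ~(p1 ↔ p3))) = 1/4 ↔ 3/4 = 1/2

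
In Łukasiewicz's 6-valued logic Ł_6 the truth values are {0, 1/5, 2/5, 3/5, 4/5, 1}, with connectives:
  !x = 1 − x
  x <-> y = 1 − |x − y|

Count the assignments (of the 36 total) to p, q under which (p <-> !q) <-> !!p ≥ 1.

value 1: 8 assignments (counts)
value 4/5: 10 assignments
value 3/5: 7 assignments
value 2/5: 6 assignments
value 1/5: 3 assignments
value 0: 2 assignments
So 8 of the 36 assignments meet the threshold.

8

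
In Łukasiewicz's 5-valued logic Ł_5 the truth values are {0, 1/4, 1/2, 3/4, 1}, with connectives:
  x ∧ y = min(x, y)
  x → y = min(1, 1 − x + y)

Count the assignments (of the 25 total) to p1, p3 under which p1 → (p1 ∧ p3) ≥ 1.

value 1: 15 assignments (counts)
value 3/4: 4 assignments
value 1/2: 3 assignments
value 1/4: 2 assignments
value 0: 1 assignment
So 15 of the 25 assignments meet the threshold.

15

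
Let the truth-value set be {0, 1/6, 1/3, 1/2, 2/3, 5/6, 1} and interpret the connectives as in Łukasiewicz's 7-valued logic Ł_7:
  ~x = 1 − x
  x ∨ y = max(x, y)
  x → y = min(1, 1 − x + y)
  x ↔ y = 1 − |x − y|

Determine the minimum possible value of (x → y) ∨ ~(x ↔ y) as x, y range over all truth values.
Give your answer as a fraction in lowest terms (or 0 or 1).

1/2

Take x = 1/2, y = 0:
x → y = 1/2 → 0 = 1/2
x ↔ y = 1/2 ↔ 0 = 1/2
~(x ↔ y) = ~1/2 = 1/2
(x → y) ∨ ~(x ↔ y) = 1/2 ∨ 1/2 = 1/2
No assignment yields a value below 1/2, so this is the minimum.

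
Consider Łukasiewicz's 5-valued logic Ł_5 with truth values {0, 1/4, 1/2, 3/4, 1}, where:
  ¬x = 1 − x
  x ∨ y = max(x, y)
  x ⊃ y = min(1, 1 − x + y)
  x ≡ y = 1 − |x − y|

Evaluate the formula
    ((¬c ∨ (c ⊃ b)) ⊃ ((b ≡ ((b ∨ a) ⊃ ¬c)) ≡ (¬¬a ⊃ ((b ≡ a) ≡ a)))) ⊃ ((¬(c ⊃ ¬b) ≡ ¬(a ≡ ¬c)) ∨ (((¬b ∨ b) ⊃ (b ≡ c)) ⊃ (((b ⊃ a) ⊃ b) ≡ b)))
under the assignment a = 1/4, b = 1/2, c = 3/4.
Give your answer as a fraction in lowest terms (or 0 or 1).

¬c = ¬3/4 = 1/4
c ⊃ b = 3/4 ⊃ 1/2 = 3/4
¬c ∨ (c ⊃ b) = 1/4 ∨ 3/4 = 3/4
b ∨ a = 1/2 ∨ 1/4 = 1/2
¬c = ¬3/4 = 1/4
(b ∨ a) ⊃ ¬c = 1/2 ⊃ 1/4 = 3/4
b ≡ ((b ∨ a) ⊃ ¬c) = 1/2 ≡ 3/4 = 3/4
¬a = ¬1/4 = 3/4
¬¬a = ¬3/4 = 1/4
b ≡ a = 1/2 ≡ 1/4 = 3/4
(b ≡ a) ≡ a = 3/4 ≡ 1/4 = 1/2
¬¬a ⊃ ((b ≡ a) ≡ a) = 1/4 ⊃ 1/2 = 1
(b ≡ ((b ∨ a) ⊃ ¬c)) ≡ (¬¬a ⊃ ((b ≡ a) ≡ a)) = 3/4 ≡ 1 = 3/4
(¬c ∨ (c ⊃ b)) ⊃ ((b ≡ ((b ∨ a) ⊃ ¬c)) ≡ (¬¬a ⊃ ((b ≡ a) ≡ a))) = 3/4 ⊃ 3/4 = 1
¬b = ¬1/2 = 1/2
c ⊃ ¬b = 3/4 ⊃ 1/2 = 3/4
¬(c ⊃ ¬b) = ¬3/4 = 1/4
¬c = ¬3/4 = 1/4
a ≡ ¬c = 1/4 ≡ 1/4 = 1
¬(a ≡ ¬c) = ¬1 = 0
¬(c ⊃ ¬b) ≡ ¬(a ≡ ¬c) = 1/4 ≡ 0 = 3/4
¬b = ¬1/2 = 1/2
¬b ∨ b = 1/2 ∨ 1/2 = 1/2
b ≡ c = 1/2 ≡ 3/4 = 3/4
(¬b ∨ b) ⊃ (b ≡ c) = 1/2 ⊃ 3/4 = 1
b ⊃ a = 1/2 ⊃ 1/4 = 3/4
(b ⊃ a) ⊃ b = 3/4 ⊃ 1/2 = 3/4
((b ⊃ a) ⊃ b) ≡ b = 3/4 ≡ 1/2 = 3/4
((¬b ∨ b) ⊃ (b ≡ c)) ⊃ (((b ⊃ a) ⊃ b) ≡ b) = 1 ⊃ 3/4 = 3/4
(¬(c ⊃ ¬b) ≡ ¬(a ≡ ¬c)) ∨ (((¬b ∨ b) ⊃ (b ≡ c)) ⊃ (((b ⊃ a) ⊃ b) ≡ b)) = 3/4 ∨ 3/4 = 3/4
((¬c ∨ (c ⊃ b)) ⊃ ((b ≡ ((b ∨ a) ⊃ ¬c)) ≡ (¬¬a ⊃ ((b ≡ a) ≡ a)))) ⊃ ((¬(c ⊃ ¬b) ≡ ¬(a ≡ ¬c)) ∨ (((¬b ∨ b) ⊃ (b ≡ c)) ⊃ (((b ⊃ a) ⊃ b) ≡ b))) = 1 ⊃ 3/4 = 3/4

3/4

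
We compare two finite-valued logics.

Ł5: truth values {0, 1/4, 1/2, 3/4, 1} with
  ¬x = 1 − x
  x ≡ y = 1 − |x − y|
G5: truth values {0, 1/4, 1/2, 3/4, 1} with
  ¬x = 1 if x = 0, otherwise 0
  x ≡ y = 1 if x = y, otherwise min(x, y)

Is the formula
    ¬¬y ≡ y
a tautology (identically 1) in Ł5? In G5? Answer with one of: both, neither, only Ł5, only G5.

In Ł5: every assignment gives 1 — tautology.
In G5: at y = 1/4 the value is 1/4 — not a tautology.

only Ł5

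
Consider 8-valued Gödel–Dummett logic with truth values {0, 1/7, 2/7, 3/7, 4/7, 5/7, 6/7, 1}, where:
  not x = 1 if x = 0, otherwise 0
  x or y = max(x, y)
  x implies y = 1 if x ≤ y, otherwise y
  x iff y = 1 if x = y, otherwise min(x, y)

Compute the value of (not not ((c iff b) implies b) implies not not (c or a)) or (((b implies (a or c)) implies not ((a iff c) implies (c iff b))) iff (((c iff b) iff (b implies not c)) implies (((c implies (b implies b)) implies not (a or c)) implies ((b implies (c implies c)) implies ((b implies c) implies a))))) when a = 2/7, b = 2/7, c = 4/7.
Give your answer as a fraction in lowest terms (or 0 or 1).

1

c iff b = 4/7 iff 2/7 = 2/7
(c iff b) implies b = 2/7 implies 2/7 = 1
not ((c iff b) implies b) = not 1 = 0
not not ((c iff b) implies b) = not 0 = 1
c or a = 4/7 or 2/7 = 4/7
not (c or a) = not 4/7 = 0
not not (c or a) = not 0 = 1
not not ((c iff b) implies b) implies not not (c or a) = 1 implies 1 = 1
a or c = 2/7 or 4/7 = 4/7
b implies (a or c) = 2/7 implies 4/7 = 1
a iff c = 2/7 iff 4/7 = 2/7
c iff b = 4/7 iff 2/7 = 2/7
(a iff c) implies (c iff b) = 2/7 implies 2/7 = 1
not ((a iff c) implies (c iff b)) = not 1 = 0
(b implies (a or c)) implies not ((a iff c) implies (c iff b)) = 1 implies 0 = 0
c iff b = 4/7 iff 2/7 = 2/7
not c = not 4/7 = 0
b implies not c = 2/7 implies 0 = 0
(c iff b) iff (b implies not c) = 2/7 iff 0 = 0
b implies b = 2/7 implies 2/7 = 1
c implies (b implies b) = 4/7 implies 1 = 1
a or c = 2/7 or 4/7 = 4/7
not (a or c) = not 4/7 = 0
(c implies (b implies b)) implies not (a or c) = 1 implies 0 = 0
c implies c = 4/7 implies 4/7 = 1
b implies (c implies c) = 2/7 implies 1 = 1
b implies c = 2/7 implies 4/7 = 1
(b implies c) implies a = 1 implies 2/7 = 2/7
(b implies (c implies c)) implies ((b implies c) implies a) = 1 implies 2/7 = 2/7
((c implies (b implies b)) implies not (a or c)) implies ((b implies (c implies c)) implies ((b implies c) implies a)) = 0 implies 2/7 = 1
((c iff b) iff (b implies not c)) implies (((c implies (b implies b)) implies not (a or c)) implies ((b implies (c implies c)) implies ((b implies c) implies a))) = 0 implies 1 = 1
((b implies (a or c)) implies not ((a iff c) implies (c iff b))) iff (((c iff b) iff (b implies not c)) implies (((c implies (b implies b)) implies not (a or c)) implies ((b implies (c implies c)) implies ((b implies c) implies a)))) = 0 iff 1 = 0
(not not ((c iff b) implies b) implies not not (c or a)) or (((b implies (a or c)) implies not ((a iff c) implies (c iff b))) iff (((c iff b) iff (b implies not c)) implies (((c implies (b implies b)) implies not (a or c)) implies ((b implies (c implies c)) implies ((b implies c) implies a))))) = 1 or 0 = 1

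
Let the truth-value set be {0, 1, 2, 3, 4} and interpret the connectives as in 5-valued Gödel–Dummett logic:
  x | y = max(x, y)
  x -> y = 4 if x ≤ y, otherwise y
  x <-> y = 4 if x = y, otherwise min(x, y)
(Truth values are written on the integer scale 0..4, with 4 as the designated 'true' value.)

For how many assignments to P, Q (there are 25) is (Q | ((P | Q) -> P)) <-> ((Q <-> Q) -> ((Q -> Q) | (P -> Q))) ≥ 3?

value 4: 19 assignments (counts)
value 3: 3 assignments (counts)
value 2: 2 assignments
value 1: 1 assignment
So 22 of the 25 assignments meet the threshold.

22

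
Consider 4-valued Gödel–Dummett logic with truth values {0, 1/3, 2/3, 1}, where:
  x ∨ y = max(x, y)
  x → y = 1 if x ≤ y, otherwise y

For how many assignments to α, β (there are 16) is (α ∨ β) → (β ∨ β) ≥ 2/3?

α = 0, β = 0 ↦ 1  ≥
α = 0, β = 1/3 ↦ 1  ≥
α = 0, β = 2/3 ↦ 1  ≥
α = 0, β = 1 ↦ 1  ≥
α = 1/3, β = 0 ↦ 0  <
α = 1/3, β = 1/3 ↦ 1  ≥
α = 1/3, β = 2/3 ↦ 1  ≥
α = 1/3, β = 1 ↦ 1  ≥
α = 2/3, β = 0 ↦ 0  <
α = 2/3, β = 1/3 ↦ 1/3  <
α = 2/3, β = 2/3 ↦ 1  ≥
α = 2/3, β = 1 ↦ 1  ≥
α = 1, β = 0 ↦ 0  <
α = 1, β = 1/3 ↦ 1/3  <
α = 1, β = 2/3 ↦ 2/3  ≥
α = 1, β = 1 ↦ 1  ≥
So 11 of the 16 assignments meet the threshold.

11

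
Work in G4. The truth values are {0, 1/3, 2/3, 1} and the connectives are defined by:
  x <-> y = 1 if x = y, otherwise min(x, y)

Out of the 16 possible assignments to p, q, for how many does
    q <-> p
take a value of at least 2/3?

6

p = 0, q = 0 ↦ 1  ≥
p = 0, q = 1/3 ↦ 0  <
p = 0, q = 2/3 ↦ 0  <
p = 0, q = 1 ↦ 0  <
p = 1/3, q = 0 ↦ 0  <
p = 1/3, q = 1/3 ↦ 1  ≥
p = 1/3, q = 2/3 ↦ 1/3  <
p = 1/3, q = 1 ↦ 1/3  <
p = 2/3, q = 0 ↦ 0  <
p = 2/3, q = 1/3 ↦ 1/3  <
p = 2/3, q = 2/3 ↦ 1  ≥
p = 2/3, q = 1 ↦ 2/3  ≥
p = 1, q = 0 ↦ 0  <
p = 1, q = 1/3 ↦ 1/3  <
p = 1, q = 2/3 ↦ 2/3  ≥
p = 1, q = 1 ↦ 1  ≥
So 6 of the 16 assignments meet the threshold.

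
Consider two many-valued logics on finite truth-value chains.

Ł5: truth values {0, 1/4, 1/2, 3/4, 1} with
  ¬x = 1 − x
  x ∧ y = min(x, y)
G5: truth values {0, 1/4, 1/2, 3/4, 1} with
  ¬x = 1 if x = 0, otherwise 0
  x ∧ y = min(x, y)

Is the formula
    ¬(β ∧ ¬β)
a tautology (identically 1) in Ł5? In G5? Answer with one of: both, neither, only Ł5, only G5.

only G5

In Ł5: at β = 1/4 the value is 3/4 — not a tautology.
In G5: every assignment gives 1 — tautology.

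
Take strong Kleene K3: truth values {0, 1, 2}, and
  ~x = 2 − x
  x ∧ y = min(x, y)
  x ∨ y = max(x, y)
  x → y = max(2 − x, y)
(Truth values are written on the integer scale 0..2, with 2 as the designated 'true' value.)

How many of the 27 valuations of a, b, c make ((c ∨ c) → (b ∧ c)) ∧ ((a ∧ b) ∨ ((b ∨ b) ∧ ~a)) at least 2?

value 2: 4 assignments (counts)
value 1: 14 assignments
value 0: 9 assignments
So 4 of the 27 assignments meet the threshold.

4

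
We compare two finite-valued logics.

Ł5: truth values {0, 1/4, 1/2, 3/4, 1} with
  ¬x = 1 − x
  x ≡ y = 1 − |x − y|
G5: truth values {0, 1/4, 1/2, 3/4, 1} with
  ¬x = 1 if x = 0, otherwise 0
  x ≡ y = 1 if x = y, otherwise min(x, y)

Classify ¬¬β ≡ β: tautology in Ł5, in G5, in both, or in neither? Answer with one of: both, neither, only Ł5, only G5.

In Ł5: every assignment gives 1 — tautology.
In G5: at β = 1/4 the value is 1/4 — not a tautology.

only Ł5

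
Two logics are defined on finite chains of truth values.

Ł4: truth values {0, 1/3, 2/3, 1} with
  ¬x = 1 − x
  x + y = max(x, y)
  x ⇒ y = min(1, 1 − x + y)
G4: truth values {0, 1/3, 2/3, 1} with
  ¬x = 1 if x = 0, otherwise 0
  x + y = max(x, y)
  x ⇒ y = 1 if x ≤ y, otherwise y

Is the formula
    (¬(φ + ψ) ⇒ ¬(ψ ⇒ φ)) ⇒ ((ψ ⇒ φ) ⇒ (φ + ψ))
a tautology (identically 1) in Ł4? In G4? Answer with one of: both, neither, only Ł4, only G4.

only Ł4

In Ł4: every assignment gives 1 — tautology.
In G4: at φ = 1/3, ψ = 0 the value is 1/3 — not a tautology.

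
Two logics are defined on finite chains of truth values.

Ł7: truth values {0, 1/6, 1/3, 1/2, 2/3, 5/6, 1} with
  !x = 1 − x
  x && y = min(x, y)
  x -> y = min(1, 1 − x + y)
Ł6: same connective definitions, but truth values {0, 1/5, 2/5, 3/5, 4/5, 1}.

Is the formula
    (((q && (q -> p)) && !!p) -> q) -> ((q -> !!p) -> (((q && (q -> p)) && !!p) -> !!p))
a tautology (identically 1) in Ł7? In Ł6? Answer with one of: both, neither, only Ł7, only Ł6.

In Ł7: every assignment gives 1 — tautology.
In Ł6: every assignment gives 1 — tautology.

both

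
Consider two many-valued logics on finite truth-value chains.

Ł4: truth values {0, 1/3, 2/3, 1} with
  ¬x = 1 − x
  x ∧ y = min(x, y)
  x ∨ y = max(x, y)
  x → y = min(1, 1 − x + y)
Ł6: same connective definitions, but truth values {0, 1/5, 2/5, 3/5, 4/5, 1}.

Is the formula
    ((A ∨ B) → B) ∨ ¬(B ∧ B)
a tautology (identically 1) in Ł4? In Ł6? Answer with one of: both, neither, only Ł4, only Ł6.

In Ł4: at A = 2/3, B = 1/3 the value is 2/3 — not a tautology.
In Ł6: at A = 2/5, B = 1/5 the value is 4/5 — not a tautology.

neither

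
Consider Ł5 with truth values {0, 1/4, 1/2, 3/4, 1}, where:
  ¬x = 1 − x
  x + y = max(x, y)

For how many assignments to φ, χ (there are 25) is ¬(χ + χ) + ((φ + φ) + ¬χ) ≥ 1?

9

value 1: 9 assignments (counts)
value 3/4: 7 assignments
value 1/2: 5 assignments
value 1/4: 3 assignments
value 0: 1 assignment
So 9 of the 25 assignments meet the threshold.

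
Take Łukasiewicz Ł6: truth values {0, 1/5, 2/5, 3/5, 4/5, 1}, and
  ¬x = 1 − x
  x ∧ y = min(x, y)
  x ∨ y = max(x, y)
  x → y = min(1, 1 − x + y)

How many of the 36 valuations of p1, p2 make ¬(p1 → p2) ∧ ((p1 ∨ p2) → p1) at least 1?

1

value 1: 1 assignment (counts)
value 4/5: 2 assignments
value 3/5: 3 assignments
value 2/5: 4 assignments
value 1/5: 5 assignments
value 0: 21 assignments
So 1 of the 36 assignments meets the threshold.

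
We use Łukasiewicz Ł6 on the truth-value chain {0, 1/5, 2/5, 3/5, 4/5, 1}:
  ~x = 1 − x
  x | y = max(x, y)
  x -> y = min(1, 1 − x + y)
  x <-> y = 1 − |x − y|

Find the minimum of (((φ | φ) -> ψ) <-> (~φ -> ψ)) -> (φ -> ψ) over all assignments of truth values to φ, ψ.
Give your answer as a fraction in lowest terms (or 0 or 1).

Take φ = 3/5, ψ = 0:
φ | φ = 3/5 | 3/5 = 3/5
(φ | φ) -> ψ = 3/5 -> 0 = 2/5
~φ = ~3/5 = 2/5
~φ -> ψ = 2/5 -> 0 = 3/5
((φ | φ) -> ψ) <-> (~φ -> ψ) = 2/5 <-> 3/5 = 4/5
φ -> ψ = 3/5 -> 0 = 2/5
(((φ | φ) -> ψ) <-> (~φ -> ψ)) -> (φ -> ψ) = 4/5 -> 2/5 = 3/5
No assignment yields a value below 3/5, so this is the minimum.

3/5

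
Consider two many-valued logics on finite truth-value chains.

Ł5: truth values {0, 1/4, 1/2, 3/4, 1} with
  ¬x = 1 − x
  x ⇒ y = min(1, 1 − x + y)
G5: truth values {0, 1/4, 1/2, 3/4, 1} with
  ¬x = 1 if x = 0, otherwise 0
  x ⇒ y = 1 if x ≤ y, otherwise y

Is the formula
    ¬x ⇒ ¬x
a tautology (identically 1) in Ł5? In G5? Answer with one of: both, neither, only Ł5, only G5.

both

In Ł5: every assignment gives 1 — tautology.
In G5: every assignment gives 1 — tautology.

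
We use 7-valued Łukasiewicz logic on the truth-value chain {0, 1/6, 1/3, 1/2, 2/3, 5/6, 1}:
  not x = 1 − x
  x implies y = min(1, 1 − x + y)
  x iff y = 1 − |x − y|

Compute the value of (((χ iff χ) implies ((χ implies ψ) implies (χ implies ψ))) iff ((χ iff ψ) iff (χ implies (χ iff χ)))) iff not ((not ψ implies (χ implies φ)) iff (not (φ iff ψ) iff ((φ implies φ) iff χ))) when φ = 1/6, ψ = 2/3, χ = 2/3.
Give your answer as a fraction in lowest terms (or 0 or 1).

χ iff χ = 2/3 iff 2/3 = 1
χ implies ψ = 2/3 implies 2/3 = 1
χ implies ψ = 2/3 implies 2/3 = 1
(χ implies ψ) implies (χ implies ψ) = 1 implies 1 = 1
(χ iff χ) implies ((χ implies ψ) implies (χ implies ψ)) = 1 implies 1 = 1
χ iff ψ = 2/3 iff 2/3 = 1
χ iff χ = 2/3 iff 2/3 = 1
χ implies (χ iff χ) = 2/3 implies 1 = 1
(χ iff ψ) iff (χ implies (χ iff χ)) = 1 iff 1 = 1
((χ iff χ) implies ((χ implies ψ) implies (χ implies ψ))) iff ((χ iff ψ) iff (χ implies (χ iff χ))) = 1 iff 1 = 1
not ψ = not 2/3 = 1/3
χ implies φ = 2/3 implies 1/6 = 1/2
not ψ implies (χ implies φ) = 1/3 implies 1/2 = 1
φ iff ψ = 1/6 iff 2/3 = 1/2
not (φ iff ψ) = not 1/2 = 1/2
φ implies φ = 1/6 implies 1/6 = 1
(φ implies φ) iff χ = 1 iff 2/3 = 2/3
not (φ iff ψ) iff ((φ implies φ) iff χ) = 1/2 iff 2/3 = 5/6
(not ψ implies (χ implies φ)) iff (not (φ iff ψ) iff ((φ implies φ) iff χ)) = 1 iff 5/6 = 5/6
not ((not ψ implies (χ implies φ)) iff (not (φ iff ψ) iff ((φ implies φ) iff χ))) = not 5/6 = 1/6
(((χ iff χ) implies ((χ implies ψ) implies (χ implies ψ))) iff ((χ iff ψ) iff (χ implies (χ iff χ)))) iff not ((not ψ implies (χ implies φ)) iff (not (φ iff ψ) iff ((φ implies φ) iff χ))) = 1 iff 1/6 = 1/6

1/6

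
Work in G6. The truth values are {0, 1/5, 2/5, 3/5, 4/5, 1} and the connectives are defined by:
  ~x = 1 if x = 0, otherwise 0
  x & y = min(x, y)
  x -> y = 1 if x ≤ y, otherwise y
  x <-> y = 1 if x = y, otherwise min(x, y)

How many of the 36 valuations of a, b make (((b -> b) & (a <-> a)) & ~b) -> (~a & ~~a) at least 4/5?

value 1: 30 assignments (counts)
value 0: 6 assignments
So 30 of the 36 assignments meet the threshold.

30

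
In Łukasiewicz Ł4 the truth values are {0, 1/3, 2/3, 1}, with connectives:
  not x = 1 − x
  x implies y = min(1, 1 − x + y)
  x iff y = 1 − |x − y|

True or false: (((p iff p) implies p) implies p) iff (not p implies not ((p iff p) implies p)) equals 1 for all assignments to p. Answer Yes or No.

p = 0 ↦ 1
p = 1/3 ↦ 1
p = 2/3 ↦ 1
p = 1 ↦ 1
Every assignment gives a value ≥ 1.

Yes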